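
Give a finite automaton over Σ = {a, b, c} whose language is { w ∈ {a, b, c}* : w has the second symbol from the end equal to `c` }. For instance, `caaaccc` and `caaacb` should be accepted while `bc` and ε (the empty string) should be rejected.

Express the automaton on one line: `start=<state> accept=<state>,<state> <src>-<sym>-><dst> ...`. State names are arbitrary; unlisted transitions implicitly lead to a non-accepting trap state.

start=q0 accept=q10,q11,q12 q0-a->q1 q0-b->q2 q0-c->q3 q1-a->q4 q1-b->q5 q1-c->q6 q2-a->q7 q2-b->q8 q2-c->q9 q3-a->q10 q3-b->q11 q3-c->q12 q4-a->q4 q4-b->q5 q4-c->q6 q5-a->q7 q5-b->q8 q5-c->q9 q6-a->q10 q6-b->q11 q6-c->q12 q7-a->q4 q7-b->q5 q7-c->q6 q8-a->q7 q8-b->q8 q8-c->q9 q9-a->q10 q9-b->q11 q9-c->q12 q10-a->q4 q10-b->q5 q10-c->q6 q11-a->q7 q11-b->q8 q11-c->q9 q12-a->q10 q12-b->q11 q12-c->q12

Because acceptance depends on a position counted from the end, the machine has to buffer the most recent 2 symbols. Make each state the string of the last up-to-2 symbols read; on input `x` shift the window left and append `x`. Accept when the buffered window has length 2 and begins with `c`.
A 13-state machine:
          a    b    c  
>  q0     q1   q2   q3 
   q1     q4   q5   q6 
   q2     q7   q8   q9 
   q3    q10  q11  q12 
   q4     q4   q5   q6 
   q5     q7   q8   q9 
   q6    q10  q11  q12 
   q7     q4   q5   q6 
   q8     q7   q8   q9 
   q9    q10  q11  q12 
 * q10    q4   q5   q6 
 * q11    q7   q8   q9 
 * q12   q10  q11  q12 
(> = start, * = accepting)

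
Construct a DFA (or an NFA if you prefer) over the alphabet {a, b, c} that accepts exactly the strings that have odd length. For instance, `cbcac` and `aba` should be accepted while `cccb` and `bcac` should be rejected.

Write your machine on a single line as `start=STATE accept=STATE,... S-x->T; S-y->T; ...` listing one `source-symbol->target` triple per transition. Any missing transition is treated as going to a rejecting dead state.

start=q0; accept=q1; q0-a->q1; q0-b->q1; q0-c->q1; q1-a->q0; q1-b->q0; q1-c->q0

Only the length mod 2 matters, so use a 2-cycle: from any state, every input symbol moves to the next state, wrapping q1 back to q0. Mark q1 accepting.
2 states suffice.
        a   b   c  
>  q0   q1  q1  q1 
 * q1   q0  q0  q0 
(> = start, * = accepting)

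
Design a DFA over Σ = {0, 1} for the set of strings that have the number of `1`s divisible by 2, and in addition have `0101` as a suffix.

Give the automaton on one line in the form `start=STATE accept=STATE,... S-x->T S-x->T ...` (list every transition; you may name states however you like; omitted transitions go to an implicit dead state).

start=S0 accept=S5 S0-0->S1 S0-1->S2 S1-0->S1 S1-1->S3 S2-0->S2 S2-1->S0 S3-0->S4 S3-1->S0 S4-0->S2 S4-1->S5 S5-0->S1 S5-1->S2

Build one automaton per condition and run them in lockstep. One (2 states) tracks the count of `1`s modulo 2; the other (5 states) tracks how much of the suffix `0101` has currently been matched. Each combined state is a pair, one component from each; accept when both components accept. Equivalent product states are then merged.
6 states suffice.
        0   1  
>  S0   S1  S2 
   S1   S1  S3 
   S2   S2  S0 
   S3   S4  S0 
   S4   S2  S5 
 * S5   S1  S2 
(> = start, * = accepting)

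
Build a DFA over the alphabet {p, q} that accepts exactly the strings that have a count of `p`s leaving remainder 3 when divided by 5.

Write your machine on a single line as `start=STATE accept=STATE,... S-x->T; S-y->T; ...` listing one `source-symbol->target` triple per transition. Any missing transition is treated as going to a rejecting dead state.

Keep the running count of `p`s modulo 5: each `p` advances along the cycle S0 → S1 → S2 → S3 → S4 → S0 while other symbols loop. Accept at S3.
With 5 states:
        p   q  
>  S0   S1  S0 
   S1   S2  S1 
   S2   S3  S2 
 * S3   S4  S3 
   S4   S0  S4 
(> = start, * = accepting)

start=S0; accept=S3; S0-p->S1; S0-q->S0; S1-p->S2; S1-q->S1; S2-p->S3; S2-q->S2; S3-p->S4; S3-q->S3; S4-p->S0; S4-q->S4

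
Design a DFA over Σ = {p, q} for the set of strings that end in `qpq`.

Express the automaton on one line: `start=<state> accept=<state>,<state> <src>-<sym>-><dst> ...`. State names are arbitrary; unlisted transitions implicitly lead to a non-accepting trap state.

Remember how much of `qpq` the current input suffix matches. State S0 means no match yet; S1 means the last symbol is `q`; S2 means the last 2 symbols are `qp`; S3 means the last 3 symbols are `qpq`. Only S3 accepts. On a mismatch, fall back to the longest proper suffix that is still a prefix of `qpq`.
        p   q  
>  S0   S0  S1 
   S1   S2  S1 
   S2   S0  S3 
 * S3   S2  S1 
(> = start, * = accepting)

start=S0 accept=S3 S0-p->S0 S0-q->S1 S1-p->S2 S1-q->S1 S2-p->S0 S2-q->S3 S3-p->S2 S3-q->S1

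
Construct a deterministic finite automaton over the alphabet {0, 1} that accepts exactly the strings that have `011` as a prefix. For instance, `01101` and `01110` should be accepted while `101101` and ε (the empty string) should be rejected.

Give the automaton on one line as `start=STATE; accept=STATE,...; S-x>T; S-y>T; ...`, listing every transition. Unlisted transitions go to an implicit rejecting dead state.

start=A; accept=D; A-0>B; A-1>E; B-0>E; B-1>C; C-0>E; C-1>D; D-0>D; D-1>D; E-0>E; E-1>E

Check the first 3 symbols one by one: A through C record how many have matched `011` so far; any wrong symbol goes to the dead state E. After all 3 match we enter the accepting sink D.
       0  1 
>  A   B  E 
   B   E  C 
   C   E  D 
 * D   D  D 
   E   E  E 
(> = start, * = accepting)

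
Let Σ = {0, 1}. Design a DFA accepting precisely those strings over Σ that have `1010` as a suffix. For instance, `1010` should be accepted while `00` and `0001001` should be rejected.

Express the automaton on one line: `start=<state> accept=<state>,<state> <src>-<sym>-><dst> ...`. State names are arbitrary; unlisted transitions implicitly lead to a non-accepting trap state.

start=A accept=E A-0->A A-1->B B-0->C B-1->B C-0->A C-1->D D-0->E D-1->B E-0->A E-1->D

Remember how much of `1010` the current input suffix matches. State A means no match yet; B means the last symbol is `1`; C means the last 2 symbols are `10`; D means the last 3 symbols are `101`; E means the last 4 symbols are `1010`. Only E accepts. On a mismatch, fall back to the longest proper suffix that is still a prefix of `1010`.
A 5-state machine:
       0  1 
>  A   A  B 
   B   C  B 
   C   A  D 
   D   E  B 
 * E   A  D 
(> = start, * = accepting)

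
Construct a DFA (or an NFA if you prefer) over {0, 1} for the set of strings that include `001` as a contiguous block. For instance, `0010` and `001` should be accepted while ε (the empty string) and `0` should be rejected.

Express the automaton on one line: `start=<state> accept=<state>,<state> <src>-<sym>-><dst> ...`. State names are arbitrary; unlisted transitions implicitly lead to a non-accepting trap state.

States A..C record the length of the longest prefix of `001` that matches the current input suffix. Reaching D means `001` has been seen, and we stay there forever. Accept from D.
A 4-state machine:
       0  1 
>  A   B  A 
   B   C  A 
   C   C  D 
 * D   D  D 
(> = start, * = accepting)

start=A accept=D A-0->B A-1->A B-0->C B-1->A C-0->C C-1->D D-0->D D-1->D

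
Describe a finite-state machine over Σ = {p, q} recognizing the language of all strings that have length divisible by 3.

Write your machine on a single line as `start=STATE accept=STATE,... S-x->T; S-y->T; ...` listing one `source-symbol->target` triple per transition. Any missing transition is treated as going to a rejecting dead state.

Only the length mod 3 matters, so use a 3-cycle: from any state, every input symbol moves to the next state, wrapping s2 back to s0. Mark s0 accepting.
3 states suffice.
        p   q  
>* s0   s1  s1 
   s1   s2  s2 
   s2   s0  s0 
(> = start, * = accepting)

start=s0; accept=s0; s0-p->s1; s0-q->s1; s1-p->s2; s1-q->s2; s2-p->s0; s2-q->s0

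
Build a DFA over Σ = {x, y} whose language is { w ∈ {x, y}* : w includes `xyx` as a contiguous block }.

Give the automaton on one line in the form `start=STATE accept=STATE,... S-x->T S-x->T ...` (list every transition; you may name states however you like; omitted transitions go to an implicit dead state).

Track how much of `xyx` has been matched so far: state A is no progress, D is the absorbing accept state reached once `xyx` has occurred. Intermediate states record partial matches; on a mismatch, fall back to the longest reusable overlap.
With 4 states:
       x  y 
>  A   B  A 
   B   B  C 
   C   D  A 
 * D   D  D 
(> = start, * = accepting)

start=A accept=D A-x->B A-y->A B-x->B B-y->C C-x->D C-y->A D-x->D D-y->D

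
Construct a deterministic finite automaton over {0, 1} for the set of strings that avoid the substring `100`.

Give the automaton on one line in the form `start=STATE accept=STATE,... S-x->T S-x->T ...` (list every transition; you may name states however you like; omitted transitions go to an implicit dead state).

start=S0 accept=S0,S1,S2 S0-0->S0 S0-1->S1 S1-0->S2 S1-1->S1 S2-0->S3 S2-1->S1 S3-0->S3 S3-1->S3

This is the complement of 'contains `100`'. Use the same substring-matching states — S0 through S3 holding how much of `100` has just been matched — but flip the accepting set: everything except the trap S3 accepts.
A 4-state machine:
        0   1  
>* S0   S0  S1 
 * S1   S2  S1 
 * S2   S3  S1 
   S3   S3  S3 
(> = start, * = accepting)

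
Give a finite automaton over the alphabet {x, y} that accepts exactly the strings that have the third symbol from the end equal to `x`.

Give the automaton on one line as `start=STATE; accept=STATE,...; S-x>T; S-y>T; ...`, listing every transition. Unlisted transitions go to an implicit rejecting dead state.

start=S0; accept=S7,S8,S9,S10; S0-x>S1; S0-y>S2; S1-x>S3; S1-y>S4; S2-x>S5; S2-y>S6; S3-x>S7; S3-y>S8; S4-x>S9; S4-y>S10; S5-x>S11; S5-y>S12; S6-x>S13; S6-y>S14; S7-x>S7; S7-y>S8; S8-x>S9; S8-y>S10; S9-x>S11; S9-y>S12; S10-x>S13; S10-y>S14; S11-x>S7; S11-y>S8; S12-x>S9; S12-y>S10; S13-x>S11; S13-y>S12; S14-x>S13; S14-y>S14

Because acceptance depends on a position counted from the end, the machine has to buffer the most recent 3 symbols. Make each state the string of the last up-to-3 symbols read; on input `x` shift the window left and append `x`. Accept when the buffered window has length 3 and begins with `x`.
15 states suffice.
          x    y  
>  S0     S1   S2 
   S1     S3   S4 
   S2     S5   S6 
   S3     S7   S8 
   S4     S9  S10 
   S5    S11  S12 
   S6    S13  S14 
 * S7     S7   S8 
 * S8     S9  S10 
 * S9    S11  S12 
 * S10   S13  S14 
   S11    S7   S8 
   S12    S9  S10 
   S13   S11  S12 
   S14   S13  S14 
(> = start, * = accepting)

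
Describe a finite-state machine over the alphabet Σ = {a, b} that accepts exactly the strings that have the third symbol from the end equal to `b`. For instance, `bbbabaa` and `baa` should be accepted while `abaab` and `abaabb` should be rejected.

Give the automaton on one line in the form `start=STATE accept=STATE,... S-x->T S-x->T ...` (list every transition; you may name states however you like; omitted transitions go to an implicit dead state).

A DFA must remember the last 3 symbols (since which symbol is third-to-last isn't known until the input ends). Use one state per possible window of the last ≤3 symbols; accept from those whose window starts with `b`.
          a    b  
>  s0     s1   s2 
   s1     s3   s4 
   s2     s5   s6 
   s3     s7   s8 
   s4     s9  s10 
   s5    s11  s12 
   s6    s13  s14 
   s7     s7   s8 
   s8     s9  s10 
   s9    s11  s12 
   s10   s13  s14 
 * s11    s7   s8 
 * s12    s9  s10 
 * s13   s11  s12 
 * s14   s13  s14 
(> = start, * = accepting)

start=s0 accept=s11,s12,s13,s14 s0-a->s1 s0-b->s2 s1-a->s3 s1-b->s4 s2-a->s5 s2-b->s6 s3-a->s7 s3-b->s8 s4-a->s9 s4-b->s10 s5-a->s11 s5-b->s12 s6-a->s13 s6-b->s14 s7-a->s7 s7-b->s8 s8-a->s9 s8-b->s10 s9-a->s11 s9-b->s12 s10-a->s13 s10-b->s14 s11-a->s7 s11-b->s8 s12-a->s9 s12-b->s10 s13-a->s11 s13-b->s12 s14-a->s13 s14-b->s14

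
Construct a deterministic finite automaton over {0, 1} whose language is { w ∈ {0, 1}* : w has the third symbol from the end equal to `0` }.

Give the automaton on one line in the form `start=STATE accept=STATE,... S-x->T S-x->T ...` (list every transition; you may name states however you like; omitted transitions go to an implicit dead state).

Because acceptance depends on a position counted from the end, the machine has to buffer the most recent 3 symbols. Make each state the string of the last up-to-3 symbols read; on input `x` shift the window left and append `x`. Accept when the buffered window has length 3 and begins with `0`.
15 states suffice.
          0    1  
>  q0     q1   q2 
   q1     q3   q4 
   q2     q5   q6 
   q3     q7   q8 
   q4     q9  q10 
   q5    q11  q12 
   q6    q13  q14 
 * q7     q7   q8 
 * q8     q9  q10 
 * q9    q11  q12 
 * q10   q13  q14 
   q11    q7   q8 
   q12    q9  q10 
   q13   q11  q12 
   q14   q13  q14 
(> = start, * = accepting)

start=q0 accept=q7,q8,q9,q10 q0-0->q1 q0-1->q2 q1-0->q3 q1-1->q4 q2-0->q5 q2-1->q6 q3-0->q7 q3-1->q8 q4-0->q9 q4-1->q10 q5-0->q11 q5-1->q12 q6-0->q13 q6-1->q14 q7-0->q7 q7-1->q8 q8-0->q9 q8-1->q10 q9-0->q11 q9-1->q12 q10-0->q13 q10-1->q14 q11-0->q7 q11-1->q8 q12-0->q9 q12-1->q10 q13-0->q11 q13-1->q12 q14-0->q13 q14-1->q14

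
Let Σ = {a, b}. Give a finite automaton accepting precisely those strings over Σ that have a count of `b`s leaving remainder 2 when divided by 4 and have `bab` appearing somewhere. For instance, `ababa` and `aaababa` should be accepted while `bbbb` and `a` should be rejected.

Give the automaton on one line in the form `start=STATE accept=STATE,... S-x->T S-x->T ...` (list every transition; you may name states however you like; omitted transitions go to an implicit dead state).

start=S0 accept=S5 S0-a->S0 S0-b->S1 S1-a->S2 S1-b->S3 S2-a->S4 S2-b->S5 S3-a->S6 S3-b->S7 S4-a->S4 S4-b->S3 S5-a->S5 S5-b->S8 S6-a->S9 S6-b->S8 S7-a->S10 S7-b->S11 S8-a->S8 S8-b->S12 S9-a->S9 S9-b->S7 S10-a->S13 S10-b->S12 S11-a->S14 S11-b->S1 S12-a->S12 S12-b->S15 S13-a->S13 S13-b->S11 S14-a->S0 S14-b->S15 S15-a->S15 S15-b->S5

Build one automaton per condition and run them in lockstep. The first has 4 states tracking the count of `b`s modulo 4; the second has 4 states tracking whether and how much of `bab` has been seen. A product state is a pair (one from each), accepting exactly when both do.
A 16-state machine:
          a    b  
>  S0     S0   S1 
   S1     S2   S3 
   S2     S4   S5 
   S3     S6   S7 
   S4     S4   S3 
 * S5     S5   S8 
   S6     S9   S8 
   S7    S10  S11 
   S8     S8  S12 
   S9     S9   S7 
   S10   S13  S12 
   S11   S14   S1 
   S12   S12  S15 
   S13   S13  S11 
   S14    S0  S15 
   S15   S15   S5 
(> = start, * = accepting)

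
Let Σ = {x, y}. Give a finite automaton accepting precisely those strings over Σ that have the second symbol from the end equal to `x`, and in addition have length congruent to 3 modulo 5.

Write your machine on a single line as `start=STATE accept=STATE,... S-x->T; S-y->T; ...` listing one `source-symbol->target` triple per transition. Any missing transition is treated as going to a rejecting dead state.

Run two small machines in parallel and take their product. The first has 7 states tracking the last 2 symbols read; the second has 5 states tracking the input length modulo 5. A product state is a pair (one from each), accepting exactly when both do. After merging equivalent states the machine shrinks.
       x  y 
>  A   B  B 
   B   C  D 
   C   E  E 
   D   F  F 
 * E   G  G 
   F   G  G 
   G   A  A 
(> = start, * = accepting)

start=A; accept=E; A-x->B; A-y->B; B-x->C; B-y->D; C-x->E; C-y->E; D-x->F; D-y->F; E-x->G; E-y->G; F-x->G; F-y->G; G-x->A; G-y->A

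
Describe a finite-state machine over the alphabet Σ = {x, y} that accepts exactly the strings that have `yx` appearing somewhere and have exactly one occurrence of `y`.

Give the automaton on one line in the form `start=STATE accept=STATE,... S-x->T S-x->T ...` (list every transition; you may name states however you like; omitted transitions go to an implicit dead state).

start=s0 accept=s2 s0-x->s0 s0-y->s1 s1-x->s2 s1-y->s3 s2-x->s2 s2-y->s3 s3-x->s3 s3-y->s3

Build one automaton per condition and run them in lockstep. The first has 3 states tracking whether and how much of `yx` has been seen; the second has 3 states tracking the count of `y`s, saturating at 2. A product state is a pair (one from each), accepting exactly when both do. Equivalent product states are then merged.
4 states suffice.
        x   y  
>  s0   s0  s1 
   s1   s2  s3 
 * s2   s2  s3 
   s3   s3  s3 
(> = start, * = accepting)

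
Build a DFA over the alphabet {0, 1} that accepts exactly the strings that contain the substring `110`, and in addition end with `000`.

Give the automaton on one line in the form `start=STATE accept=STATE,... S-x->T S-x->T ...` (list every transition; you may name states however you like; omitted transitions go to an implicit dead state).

Handle the two conditions separately and then intersect. One (4 states) tracks whether and how much of `110` has been seen; the other (4 states) tracks how much of the suffix `000` has currently been matched. Each combined state is a pair, one component from each; accept when both components accept.
With 10 states:
        0   1  
>  q0   q1  q2 
   q1   q3  q2 
   q2   q1  q4 
   q3   q5  q2 
   q4   q6  q4 
   q5   q5  q2 
   q6   q7  q8 
   q7   q9  q8 
   q8   q6  q8 
 * q9   q9  q8 
(> = start, * = accepting)

start=q0 accept=q9 q0-0->q1 q0-1->q2 q1-0->q3 q1-1->q2 q2-0->q1 q2-1->q4 q3-0->q5 q3-1->q2 q4-0->q6 q4-1->q4 q5-0->q5 q5-1->q2 q6-0->q7 q6-1->q8 q7-0->q9 q7-1->q8 q8-0->q6 q8-1->q8 q9-0->q9 q9-1->q8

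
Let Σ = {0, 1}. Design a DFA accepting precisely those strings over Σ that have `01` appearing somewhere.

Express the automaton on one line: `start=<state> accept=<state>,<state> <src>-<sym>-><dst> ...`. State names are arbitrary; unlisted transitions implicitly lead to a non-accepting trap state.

States q0..q1 record the length of the longest prefix of `01` that matches the current input suffix. Reaching q2 means `01` has been seen, and we stay there forever. Accept from q2.
        0   1  
>  q0   q1  q0 
   q1   q1  q2 
 * q2   q2  q2 
(> = start, * = accepting)

start=q0 accept=q2 q0-0->q1 q0-1->q0 q1-0->q1 q1-1->q2 q2-0->q2 q2-1->q2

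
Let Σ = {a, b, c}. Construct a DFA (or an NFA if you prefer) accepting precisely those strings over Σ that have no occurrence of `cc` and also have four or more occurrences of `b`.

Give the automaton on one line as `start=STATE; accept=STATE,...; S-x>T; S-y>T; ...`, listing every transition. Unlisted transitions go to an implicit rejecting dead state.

Handle the two conditions separately and then intersect. One (3 states) tracks partial matches of the forbidden pattern `cc`; the other (6 states) tracks the count of `b`s, saturating at 5. Each combined state is a pair, one component from each; accept when both components accept. Minimizing collapses redundant product states.
An 11-state machine:
          a    b    c  
>  q0     q0   q1   q2 
   q1     q1   q3   q4 
   q2     q0   q1   q5 
   q3     q3   q6   q7 
   q4     q1   q3   q5 
   q5     q5   q5   q5 
   q6     q6   q8   q9 
   q7     q3   q6   q5 
 * q8     q8   q8  q10 
   q9     q6   q8   q5 
 * q10    q8   q8   q5 
(> = start, * = accepting)

start=q0; accept=q8,q10; q0-a>q0; q0-b>q1; q0-c>q2; q1-a>q1; q1-b>q3; q1-c>q4; q2-a>q0; q2-b>q1; q2-c>q5; q3-a>q3; q3-b>q6; q3-c>q7; q4-a>q1; q4-b>q3; q4-c>q5; q5-a>q5; q5-b>q5; q5-c>q5; q6-a>q6; q6-b>q8; q6-c>q9; q7-a>q3; q7-b>q6; q7-c>q5; q8-a>q8; q8-b>q8; q8-c>q10; q9-a>q6; q9-b>q8; q9-c>q5; q10-a>q8; q10-b>q8; q10-c>q5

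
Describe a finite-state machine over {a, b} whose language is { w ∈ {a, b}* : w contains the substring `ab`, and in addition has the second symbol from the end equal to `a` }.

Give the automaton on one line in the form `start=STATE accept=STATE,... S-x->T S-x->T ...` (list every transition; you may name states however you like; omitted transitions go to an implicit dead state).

start=q0 accept=q2,q5 q0-a->q1 q0-b->q0 q1-a->q1 q1-b->q2 q2-a->q3 q2-b->q4 q3-a->q5 q3-b->q2 q4-a->q3 q4-b->q4 q5-a->q5 q5-b->q2

Build one automaton per condition and run them in lockstep. The first has 3 states tracking whether and how much of `ab` has been seen; the second has 7 states tracking the last 2 symbols read. A product state is a pair (one from each), accepting exactly when both do. Minimizing collapses redundant product states.
With 6 states:
        a   b  
>  q0   q1  q0 
   q1   q1  q2 
 * q2   q3  q4 
   q3   q5  q2 
   q4   q3  q4 
 * q5   q5  q2 
(> = start, * = accepting)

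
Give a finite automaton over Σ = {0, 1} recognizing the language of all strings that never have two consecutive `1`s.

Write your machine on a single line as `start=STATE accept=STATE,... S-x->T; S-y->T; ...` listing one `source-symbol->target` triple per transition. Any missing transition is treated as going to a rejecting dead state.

start=q0; accept=q0,q1; q0-0->q0; q0-1->q1; q1-0->q0; q1-1->q2; q2-0->q2; q2-1->q2

Track partial matches of the forbidden pattern `11`. State q2 is a dead state reached once `11` has occurred; every other state accepts. q0 means no part of `11` is currently matched.
        0   1  
>* q0   q0  q1 
 * q1   q0  q2 
   q2   q2  q2 
(> = start, * = accepting)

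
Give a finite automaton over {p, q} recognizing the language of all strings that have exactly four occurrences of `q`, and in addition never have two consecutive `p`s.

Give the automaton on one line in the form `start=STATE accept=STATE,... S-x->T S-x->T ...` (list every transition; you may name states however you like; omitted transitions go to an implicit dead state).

start=A accept=J,K A-p->B A-q->C B-p->D B-q->C C-p->E C-q->F D-p->D D-q->D E-p->D E-q->F F-p->G F-q->H G-p->D G-q->H H-p->I H-q->J I-p->D I-q->J J-p->K J-q->D K-p->D K-q->D

Handle the two conditions separately and then intersect. The first has 6 states tracking the count of `q`s, saturating at 5; the second has 3 states tracking partial matches of the forbidden pattern `pp`. A product state is a pair (one from each), accepting exactly when both do. After merging equivalent states the machine shrinks.
       p  q 
>  A   B  C 
   B   D  C 
   C   E  F 
   D   D  D 
   E   D  F 
   F   G  H 
   G   D  H 
   H   I  J 
   I   D  J 
 * J   K  D 
 * K   D  D 
(> = start, * = accepting)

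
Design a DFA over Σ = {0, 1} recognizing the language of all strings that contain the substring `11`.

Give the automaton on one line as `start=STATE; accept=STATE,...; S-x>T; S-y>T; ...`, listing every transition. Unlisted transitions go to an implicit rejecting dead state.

start=A; accept=C; A-0>A; A-1>B; B-0>A; B-1>C; C-0>C; C-1>C

States A..B record the length of the longest prefix of `11` that matches the current input suffix. Reaching C means `11` has been seen, and we stay there forever. Accept from C.
With 3 states:
       0  1 
>  A   A  B 
   B   A  C 
 * C   C  C 
(> = start, * = accepting)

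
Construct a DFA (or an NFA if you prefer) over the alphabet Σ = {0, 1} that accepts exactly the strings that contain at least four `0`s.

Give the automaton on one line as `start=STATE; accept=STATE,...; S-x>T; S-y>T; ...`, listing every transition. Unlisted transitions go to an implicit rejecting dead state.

Count `0`s, saturating at 5: states S0 through S4 mean 0 through 4 `0`s seen; S5 means more than 4. Each `0` increments (capped at S5); other symbols loop. Accept from {S4, S5}.
With 6 states:
        0   1  
>  S0   S1  S0 
   S1   S2  S1 
   S2   S3  S2 
   S3   S4  S3 
 * S4   S5  S4 
 * S5   S5  S5 
(> = start, * = accepting)

start=S0; accept=S4,S5; S0-0>S1; S0-1>S0; S1-0>S2; S1-1>S1; S2-0>S3; S2-1>S2; S3-0>S4; S3-1>S3; S4-0>S5; S4-1>S4; S5-0>S5; S5-1>S5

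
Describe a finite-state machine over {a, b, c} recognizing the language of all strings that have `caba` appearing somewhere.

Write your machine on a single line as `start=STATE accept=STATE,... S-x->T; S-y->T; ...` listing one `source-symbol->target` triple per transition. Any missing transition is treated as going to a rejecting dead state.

Track how much of `caba` has been matched so far: state S0 is no progress, S4 is the absorbing accept state reached once `caba` has occurred. Intermediate states record partial matches; on a mismatch, fall back to the longest reusable overlap.
A 5-state machine:
        a   b   c  
>  S0   S0  S0  S1 
   S1   S2  S0  S1 
   S2   S0  S3  S1 
   S3   S4  S0  S1 
 * S4   S4  S4  S4 
(> = start, * = accepting)

start=S0; accept=S4; S0-a->S0; S0-b->S0; S0-c->S1; S1-a->S2; S1-b->S0; S1-c->S1; S2-a->S0; S2-b->S3; S2-c->S1; S3-a->S4; S3-b->S0; S3-c->S1; S4-a->S4; S4-b->S4; S4-c->S4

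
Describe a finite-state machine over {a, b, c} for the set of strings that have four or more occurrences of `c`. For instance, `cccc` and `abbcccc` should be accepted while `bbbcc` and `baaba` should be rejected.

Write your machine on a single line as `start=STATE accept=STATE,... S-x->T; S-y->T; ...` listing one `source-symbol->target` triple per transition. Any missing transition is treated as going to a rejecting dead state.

Only the number of `c`s matters, and only up to 5. Make a chain S0 → S1 → S2 → S3 → S4 → S5 advanced by each `c` (with S5 absorbing); every other symbol self-loops. The accepting set is {S4, S5}.
6 states suffice.
        a   b   c  
>  S0   S0  S0  S1 
   S1   S1  S1  S2 
   S2   S2  S2  S3 
   S3   S3  S3  S4 
 * S4   S4  S4  S5 
 * S5   S5  S5  S5 
(> = start, * = accepting)

start=S0; accept=S4,S5; S0-a->S0; S0-b->S0; S0-c->S1; S1-a->S1; S1-b->S1; S1-c->S2; S2-a->S2; S2-b->S2; S2-c->S3; S3-a->S3; S3-b->S3; S3-c->S4; S4-a->S4; S4-b->S4; S4-c->S5; S5-a->S5; S5-b->S5; S5-c->S5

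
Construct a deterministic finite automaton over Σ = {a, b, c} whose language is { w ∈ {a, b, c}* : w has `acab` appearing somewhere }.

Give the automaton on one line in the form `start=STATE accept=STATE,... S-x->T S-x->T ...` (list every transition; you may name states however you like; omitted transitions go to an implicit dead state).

States q0..q3 record the length of the longest prefix of `acab` that matches the current input suffix. Reaching q4 means `acab` has been seen, and we stay there forever. Accept from q4.
        a   b   c  
>  q0   q1  q0  q0 
   q1   q1  q0  q2 
   q2   q3  q0  q0 
   q3   q1  q4  q2 
 * q4   q4  q4  q4 
(> = start, * = accepting)

start=q0 accept=q4 q0-a->q1 q0-b->q0 q0-c->q0 q1-a->q1 q1-b->q0 q1-c->q2 q2-a->q3 q2-b->q0 q2-c->q0 q3-a->q1 q3-b->q4 q3-c->q2 q4-a->q4 q4-b->q4 q4-c->q4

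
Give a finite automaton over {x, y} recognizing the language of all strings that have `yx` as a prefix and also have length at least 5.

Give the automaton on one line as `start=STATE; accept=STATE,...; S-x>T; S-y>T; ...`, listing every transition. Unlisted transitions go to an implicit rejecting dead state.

start=s0; accept=s6; s0-x>s1; s0-y>s2; s1-x>s1; s1-y>s1; s2-x>s3; s2-y>s1; s3-x>s4; s3-y>s4; s4-x>s5; s4-y>s5; s5-x>s6; s5-y>s6; s6-x>s6; s6-y>s6

Build one automaton per condition and run them in lockstep. One (4 states) tracks whether the input so far still matches the prefix `yx`; the other (7 states) tracks the input length, saturating at 6. Each combined state is a pair, one component from each; accept when both components accept. Minimizing collapses redundant product states.
7 states suffice.
        x   y  
>  s0   s1  s2 
   s1   s1  s1 
   s2   s3  s1 
   s3   s4  s4 
   s4   s5  s5 
   s5   s6  s6 
 * s6   s6  s6 
(> = start, * = accepting)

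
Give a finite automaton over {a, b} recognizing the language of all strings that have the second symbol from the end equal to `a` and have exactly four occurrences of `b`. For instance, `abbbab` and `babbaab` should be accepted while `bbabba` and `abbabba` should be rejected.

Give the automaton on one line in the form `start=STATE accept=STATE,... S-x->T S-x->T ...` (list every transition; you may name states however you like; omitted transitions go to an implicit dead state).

Run two small machines in parallel and take their product. One (7 states) tracks the last 2 symbols read; the other (6 states) tracks the count of `b`s, saturating at 5. Each combined state is a pair, one component from each; accept when both components accept.
23 states suffice.
          a    b  
>  s0     s1   s2 
   s1     s3   s4 
   s2     s5   s6 
   s3     s3   s4 
   s4     s5   s6 
   s5     s7   s8 
   s6     s9  s10 
   s7     s7   s8 
   s8     s9  s10 
   s9    s11  s12 
   s10   s13  s14 
   s11   s11  s12 
   s12   s13  s14 
   s13   s15  s16 
   s14   s17  s18 
   s15   s15  s16 
 * s16   s17  s18 
   s17   s19  s20 
   s18   s21  s18 
 * s19   s19  s20 
   s20   s21  s18 
   s21   s22  s20 
   s22   s22  s20 
(> = start, * = accepting)

start=s0 accept=s16,s19 s0-a->s1 s0-b->s2 s1-a->s3 s1-b->s4 s2-a->s5 s2-b->s6 s3-a->s3 s3-b->s4 s4-a->s5 s4-b->s6 s5-a->s7 s5-b->s8 s6-a->s9 s6-b->s10 s7-a->s7 s7-b->s8 s8-a->s9 s8-b->s10 s9-a->s11 s9-b->s12 s10-a->s13 s10-b->s14 s11-a->s11 s11-b->s12 s12-a->s13 s12-b->s14 s13-a->s15 s13-b->s16 s14-a->s17 s14-b->s18 s15-a->s15 s15-b->s16 s16-a->s17 s16-b->s18 s17-a->s19 s17-b->s20 s18-a->s21 s18-b->s18 s19-a->s19 s19-b->s20 s20-a->s21 s20-b->s18 s21-a->s22 s21-b->s20 s22-a->s22 s22-b->s20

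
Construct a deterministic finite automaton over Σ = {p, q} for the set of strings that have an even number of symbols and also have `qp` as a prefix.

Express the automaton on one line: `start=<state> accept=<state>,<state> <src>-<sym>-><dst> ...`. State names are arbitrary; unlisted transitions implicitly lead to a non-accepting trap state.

start=A accept=D A-p->B A-q->C B-p->B B-q->B C-p->D C-q->B D-p->E D-q->E E-p->D E-q->D

Build one automaton per condition and run them in lockstep. The first has 2 states tracking the input length modulo 2; the second has 4 states tracking whether the input so far still matches the prefix `qp`. A product state is a pair (one from each), accepting exactly when both do. After merging equivalent states the machine shrinks.
5 states suffice.
       p  q 
>  A   B  C 
   B   B  B 
   C   D  B 
 * D   E  E 
   E   D  D 
(> = start, * = accepting)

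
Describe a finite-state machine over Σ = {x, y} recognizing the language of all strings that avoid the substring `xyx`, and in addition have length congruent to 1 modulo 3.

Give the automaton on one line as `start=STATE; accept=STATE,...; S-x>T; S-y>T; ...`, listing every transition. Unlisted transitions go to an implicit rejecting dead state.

Run two small machines in parallel and take their product. One (4 states) tracks partial matches of the forbidden pattern `xyx`; the other (3 states) tracks the input length modulo 3. Each combined state is a pair, one component from each; accept when both components accept.
A 12-state machine:
          x    y  
>  q0     q1   q2 
 * q1     q3   q4 
 * q2     q3   q5 
   q3     q6   q7 
   q4     q8   q0 
   q5     q6   q0 
   q6     q1   q9 
   q7    q10   q2 
   q8    q10  q10 
 * q9    q11   q5 
   q10   q11  q11 
   q11    q8   q8 
(> = start, * = accepting)

start=q0; accept=q1,q2,q9; q0-x>q1; q0-y>q2; q1-x>q3; q1-y>q4; q2-x>q3; q2-y>q5; q3-x>q6; q3-y>q7; q4-x>q8; q4-y>q0; q5-x>q6; q5-y>q0; q6-x>q1; q6-y>q9; q7-x>q10; q7-y>q2; q8-x>q10; q8-y>q10; q9-x>q11; q9-y>q5; q10-x>q11; q10-y>q11; q11-x>q8; q11-y>q8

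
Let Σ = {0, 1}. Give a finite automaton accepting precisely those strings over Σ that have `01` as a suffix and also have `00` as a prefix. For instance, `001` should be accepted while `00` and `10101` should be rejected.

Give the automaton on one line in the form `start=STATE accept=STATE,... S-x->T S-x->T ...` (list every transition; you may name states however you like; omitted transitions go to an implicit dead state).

Handle the two conditions separately and then intersect. One (3 states) tracks how much of the suffix `01` has currently been matched; the other (4 states) tracks whether the input so far still matches the prefix `00`. Each combined state is a pair, one component from each; accept when both components accept. Equivalent product states are then merged.
With 6 states:
       0  1 
>  A   B  C 
   B   D  C 
   C   C  C 
   D   D  E 
 * E   D  F 
   F   D  F 
(> = start, * = accepting)

start=A accept=E A-0->B A-1->C B-0->D B-1->C C-0->C C-1->C D-0->D D-1->E E-0->D E-1->F F-0->D F-1->F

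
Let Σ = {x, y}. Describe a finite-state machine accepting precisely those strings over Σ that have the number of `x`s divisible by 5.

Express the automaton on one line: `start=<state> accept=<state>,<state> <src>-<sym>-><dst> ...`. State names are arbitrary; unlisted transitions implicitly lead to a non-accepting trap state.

Keep the running count of `x`s modulo 5: each `x` advances along the cycle S0 → S1 → S2 → S3 → S4 → S0 while other symbols loop. Accept at S0.
5 states suffice.
        x   y  
>* S0   S1  S0 
   S1   S2  S1 
   S2   S3  S2 
   S3   S4  S3 
   S4   S0  S4 
(> = start, * = accepting)

start=S0 accept=S0 S0-x->S1 S0-y->S0 S1-x->S2 S1-y->S1 S2-x->S3 S2-y->S2 S3-x->S4 S3-y->S3 S4-x->S0 S4-y->S4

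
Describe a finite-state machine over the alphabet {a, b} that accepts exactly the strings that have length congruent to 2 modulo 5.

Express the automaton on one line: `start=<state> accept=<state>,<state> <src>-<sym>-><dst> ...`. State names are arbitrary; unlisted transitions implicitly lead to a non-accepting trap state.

start=s0 accept=s2 s0-a->s1 s0-b->s1 s1-a->s2 s1-b->s2 s2-a->s3 s2-b->s3 s3-a->s4 s3-b->s4 s4-a->s0 s4-b->s0

Only the length mod 5 matters, so use a 5-cycle: from any state, every input symbol moves to the next state, wrapping s4 back to s0. Mark s2 accepting.
5 states suffice.
        a   b  
>  s0   s1  s1 
   s1   s2  s2 
 * s2   s3  s3 
   s3   s4  s4 
   s4   s0  s0 
(> = start, * = accepting)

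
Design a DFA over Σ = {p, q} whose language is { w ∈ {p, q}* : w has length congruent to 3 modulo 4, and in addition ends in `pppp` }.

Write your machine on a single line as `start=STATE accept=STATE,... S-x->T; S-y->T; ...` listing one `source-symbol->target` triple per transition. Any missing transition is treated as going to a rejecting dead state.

Run two small machines in parallel and take their product. One (4 states) tracks the input length modulo 4; the other (5 states) tracks how much of the suffix `pppp` has currently been matched. Each combined state is a pair, one component from each; accept when both components accept. Equivalent product states are then merged.
With 8 states:
       p  q 
>  A   B  B 
   B   C  C 
   C   D  D 
   D   E  A 
   E   F  B 
   F   G  C 
   G   H  D 
 * H   E  A 
(> = start, * = accepting)

start=A; accept=H; A-p->B; A-q->B; B-p->C; B-q->C; C-p->D; C-q->D; D-p->E; D-q->A; E-p->F; E-q->B; F-p->G; F-q->C; G-p->H; G-q->D; H-p->E; H-q->A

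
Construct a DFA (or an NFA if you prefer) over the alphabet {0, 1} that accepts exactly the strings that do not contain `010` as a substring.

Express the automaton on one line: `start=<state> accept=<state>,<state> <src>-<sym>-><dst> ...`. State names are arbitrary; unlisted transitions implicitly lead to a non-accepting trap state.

start=A accept=A,B,C A-0->B A-1->A B-0->B B-1->C C-0->D C-1->A D-0->D D-1->D

Track partial matches of the forbidden pattern `010`. State D is a dead state reached once `010` has occurred; every other state accepts. A means no part of `010` is currently matched.
A 4-state machine:
       0  1 
>* A   B  A 
 * B   B  C 
 * C   D  A 
   D   D  D 
(> = start, * = accepting)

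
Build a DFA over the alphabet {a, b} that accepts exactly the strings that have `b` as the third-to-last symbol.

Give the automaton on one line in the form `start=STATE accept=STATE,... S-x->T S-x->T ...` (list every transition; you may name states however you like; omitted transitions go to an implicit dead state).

start=q0 accept=q11,q12,q13,q14 q0-a->q1 q0-b->q2 q1-a->q3 q1-b->q4 q2-a->q5 q2-b->q6 q3-a->q7 q3-b->q8 q4-a->q9 q4-b->q10 q5-a->q11 q5-b->q12 q6-a->q13 q6-b->q14 q7-a->q7 q7-b->q8 q8-a->q9 q8-b->q10 q9-a->q11 q9-b->q12 q10-a->q13 q10-b->q14 q11-a->q7 q11-b->q8 q12-a->q9 q12-b->q10 q13-a->q11 q13-b->q12 q14-a->q13 q14-b->q14

Because acceptance depends on a position counted from the end, the machine has to buffer the most recent 3 symbols. Make each state the string of the last up-to-3 symbols read; on input `x` shift the window left and append `x`. Accept when the buffered window has length 3 and begins with `b`.
15 states suffice.
          a    b  
>  q0     q1   q2 
   q1     q3   q4 
   q2     q5   q6 
   q3     q7   q8 
   q4     q9  q10 
   q5    q11  q12 
   q6    q13  q14 
   q7     q7   q8 
   q8     q9  q10 
   q9    q11  q12 
   q10   q13  q14 
 * q11    q7   q8 
 * q12    q9  q10 
 * q13   q11  q12 
 * q14   q13  q14 
(> = start, * = accepting)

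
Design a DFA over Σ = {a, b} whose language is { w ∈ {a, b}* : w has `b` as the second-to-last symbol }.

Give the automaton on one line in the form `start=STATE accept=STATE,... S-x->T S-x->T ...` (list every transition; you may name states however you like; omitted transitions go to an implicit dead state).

start=S0 accept=S5,S6 S0-a->S1 S0-b->S2 S1-a->S3 S1-b->S4 S2-a->S5 S2-b->S6 S3-a->S3 S3-b->S4 S4-a->S5 S4-b->S6 S5-a->S3 S5-b->S4 S6-a->S5 S6-b->S6

A DFA must remember the last 2 symbols (since which symbol is second-to-last isn't known until the input ends). Use one state per possible window of the last ≤2 symbols; accept from those whose window starts with `b`.
A 7-state machine:
        a   b  
>  S0   S1  S2 
   S1   S3  S4 
   S2   S5  S6 
   S3   S3  S4 
   S4   S5  S6 
 * S5   S3  S4 
 * S6   S5  S6 
(> = start, * = accepting)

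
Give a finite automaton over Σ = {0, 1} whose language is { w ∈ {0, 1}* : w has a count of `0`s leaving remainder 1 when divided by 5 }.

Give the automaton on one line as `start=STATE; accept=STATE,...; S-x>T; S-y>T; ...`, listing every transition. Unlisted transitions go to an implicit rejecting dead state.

start=s0; accept=s1; s0-0>s1; s0-1>s0; s1-0>s2; s1-1>s1; s2-0>s3; s2-1>s2; s3-0>s4; s3-1>s3; s4-0>s0; s4-1>s4

The only thing that matters is how many `0`s have appeared, reduced mod 5. Use one state per residue: s0 for 0, …, s4 for 4. Reading `0` moves to the next residue; anything else stays put. s1 is accepting.
        0   1  
>  s0   s1  s0 
 * s1   s2  s1 
   s2   s3  s2 
   s3   s4  s3 
   s4   s0  s4 
(> = start, * = accepting)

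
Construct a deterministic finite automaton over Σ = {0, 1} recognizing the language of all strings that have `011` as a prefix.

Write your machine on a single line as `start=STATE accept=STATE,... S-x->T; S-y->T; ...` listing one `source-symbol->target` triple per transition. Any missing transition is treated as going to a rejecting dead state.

start=q0; accept=q3; q0-0->q1; q0-1->q4; q1-0->q4; q1-1->q2; q2-0->q4; q2-1->q3; q3-0->q3; q3-1->q3; q4-0->q4; q4-1->q4

Walk along `011` while the input agrees: from q0 take `0` to q1, and so on. Any deviation drops to the rejecting sink q4. Once q3 is reached the prefix is confirmed and every continuation is accepted.
5 states suffice.
        0   1  
>  q0   q1  q4 
   q1   q4  q2 
   q2   q4  q3 
 * q3   q3  q3 
   q4   q4  q4 
(> = start, * = accepting)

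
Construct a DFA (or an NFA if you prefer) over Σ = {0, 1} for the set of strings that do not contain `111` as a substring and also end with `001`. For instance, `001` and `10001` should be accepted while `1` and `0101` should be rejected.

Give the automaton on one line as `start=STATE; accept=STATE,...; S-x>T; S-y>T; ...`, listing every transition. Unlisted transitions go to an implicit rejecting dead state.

start=S0; accept=S5; S0-0>S1; S0-1>S2; S1-0>S3; S1-1>S2; S2-0>S1; S2-1>S4; S3-0>S3; S3-1>S5; S4-0>S1; S4-1>S6; S5-0>S1; S5-1>S4; S6-0>S7; S6-1>S6; S7-0>S8; S7-1>S6; S8-0>S8; S8-1>S9; S9-0>S7; S9-1>S6

Handle the two conditions separately and then intersect. The first has 4 states tracking partial matches of the forbidden pattern `111`; the second has 4 states tracking how much of the suffix `001` has currently been matched. A product state is a pair (one from each), accepting exactly when both do.
        0   1  
>  S0   S1  S2 
   S1   S3  S2 
   S2   S1  S4 
   S3   S3  S5 
   S4   S1  S6 
 * S5   S1  S4 
   S6   S7  S6 
   S7   S8  S6 
   S8   S8  S9 
   S9   S7  S6 
(> = start, * = accepting)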